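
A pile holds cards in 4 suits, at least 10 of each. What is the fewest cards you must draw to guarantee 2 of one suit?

5

In the worst case you draw 1 of each of the 4 suits: 4 × 1 = 4.
One more forces 2 of some suit, so 4 + 1 = 5.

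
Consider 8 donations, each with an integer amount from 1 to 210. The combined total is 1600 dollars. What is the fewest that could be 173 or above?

Suppose at most 8 − j of them reach 173; then j values are ≤ 172 and the rest ≤ 210.
The total is then ≤ 172·j + 210·(8 − j) = 1680 − 38j. For this to be ≥ 1600 we need j ≤ 2, so at least 8 − 2 = 6 must reach 173.
Exactly 6 works: 6 values at 210 and 2 at 172 total 1604; lower one of the high values by 4 (still ≥ 173) to hit 1600.

6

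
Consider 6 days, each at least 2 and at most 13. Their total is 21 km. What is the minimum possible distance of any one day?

2

To make one day as small as possible, make the other 5 as large as possible.
The other 5 can take up 5 × 13 = 65 ≥ 21 − 2, so one day can sit at its floor of 2.
Achievable: one at 2 and the other 5 totalling 19, which fits since 5 × 2 ≤ 19 ≤ 5 × 13.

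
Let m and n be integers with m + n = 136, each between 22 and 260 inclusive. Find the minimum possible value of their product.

For a fixed sum, mn is smallest when m and n are as far apart as possible.
The extreme feasible split is m = 22, n = 114, giving mn = 2508.

2508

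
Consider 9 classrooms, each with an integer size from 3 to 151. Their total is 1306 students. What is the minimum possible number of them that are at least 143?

Suppose at most 9 − j of them reach 143; then j values are ≤ 142 and the rest ≤ 151.
The total is then ≤ 142·j + 151·(9 − j) = 1359 − 9j. For this to be ≥ 1306 we need j ≤ 5, so at least 9 − 5 = 4 must reach 143.
Exactly 4 works: 4 values at 151 and 5 at 142 total 1314; lower one of the high values by 8 (still ≥ 143) to hit 1306.

4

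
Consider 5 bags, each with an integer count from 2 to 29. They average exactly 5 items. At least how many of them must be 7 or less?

The total is 5 × 5 = 25.
If only k of them are at most 7, the other 5 − k are at least 8, so the total is at least (5 − k)·8 + k·2.
This is ≤ 25, so (5 − k)·8 + 2k ≤ 25, which gives k ≥ 3.
Exactly 3 works: 3 values at 2 and 2 at 8 total 22; raise one of the low values by 3 (still ≤ 7) to hit 25.

3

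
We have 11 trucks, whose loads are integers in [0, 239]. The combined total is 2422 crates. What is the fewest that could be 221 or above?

If only k of them are at least 221, the other 11 − k are at most 220, so the total is at most k·239 + (11 − k)·220.
This must reach 2422, so k·239 + (11 − k)·220 ≥ 2422, giving k ≥ 1.
Exactly 1 works: 1 value at 239 and 10 at 220 total 2439; lower one of the high values by 17 (still ≥ 221) to hit 2422.

1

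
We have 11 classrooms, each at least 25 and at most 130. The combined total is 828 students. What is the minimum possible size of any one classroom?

To make one classroom as small as possible, make the other 10 as large as possible.
The other 10 can take up 10 × 130 = 1300 ≥ 828 − 25, so one classroom can sit at its floor of 25.
Achievable: one at 25 and the other 10 totalling 803, which fits since 10 × 25 ≤ 803 ≤ 10 × 130.

25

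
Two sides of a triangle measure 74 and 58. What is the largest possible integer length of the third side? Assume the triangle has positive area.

131

The third side must be less than 74 + 58 = 132.
The largest integer below 132 is 131.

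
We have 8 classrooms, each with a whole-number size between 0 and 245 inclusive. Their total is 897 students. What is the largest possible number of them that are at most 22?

4

Suppose k of them are at most 22. Those contribute at most 22 each and the rest at most 245 each.
So the total is at most 22k + 245(8 − k) = 1960 − 223k. This must still be ≥ 897, so k ≤ 4.
k = 4 is achieved by 4 values at 22 and 4 at 245, total 1068; lower one of the 245's by 171 (still > 22) to reach 897.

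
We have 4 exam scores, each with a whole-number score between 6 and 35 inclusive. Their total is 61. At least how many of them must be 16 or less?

1

Let j be the number exceeding 16. Then the total is ≥ 17·j + 6·(4 − j) = 24 + 11j.
So 11j ≤ 37 and j ≤ 3; hence at least 4 − 3 = 1 are ≤ 16.
Exactly 1 works: 1 value at 6 and 3 at 17 total 57; raise one of the low values by 4 (still ≤ 16) to hit 61.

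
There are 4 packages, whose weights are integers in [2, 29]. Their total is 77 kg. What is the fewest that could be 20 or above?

1

Each value short of 20 is at most 19, costing at least 29 − 19 = 10 against the maximum total of 116.
We can afford to lose at most 116 − 77 = 39, so at most ⌊39/10⌋ = 3 fall short, and at least 1 are ≥ 20.
Exactly 1 works: 1 value at 29 and 3 at 19 total 86; lower one of the high values by 9 (still ≥ 20) to hit 77.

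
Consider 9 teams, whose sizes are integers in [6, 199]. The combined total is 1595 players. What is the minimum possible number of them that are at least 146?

6

If only k of them are at least 146, the other 9 − k are at most 145, so the total is at most k·199 + (9 − k)·145.
This must reach 1595, so k·199 + (9 − k)·145 ≥ 1595, giving k ≥ 6.
Exactly 6 works: 6 values at 199 and 3 at 145 total 1629; lower one of the high values by 34 (still ≥ 146) to hit 1595.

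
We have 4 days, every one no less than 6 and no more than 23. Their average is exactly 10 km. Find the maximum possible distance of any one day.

To make one day as large as possible, make the other 3 as small as possible.
The total is 4 × 10 = 40.
The other 3 contribute at least 3 × 6 = 18, leaving at most 40 − 18 = 22.
Since 22 ≤ 23, this is achievable: one at 22 and 3 at 6.

22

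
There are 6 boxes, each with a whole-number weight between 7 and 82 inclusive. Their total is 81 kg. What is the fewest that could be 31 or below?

Let j be the number exceeding 31. Then the total is ≥ 32·j + 7·(6 − j) = 42 + 25j.
So 25j ≤ 39 and j ≤ 1; hence at least 6 − 1 = 5 are ≤ 31.
Exactly 5 works: 5 values at 7 and 1 at 32 total 67; raise one of the low values by 14 (still ≤ 31) to hit 81.

5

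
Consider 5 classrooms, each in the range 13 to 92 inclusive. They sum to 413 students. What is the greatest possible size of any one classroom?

Maximizing one value means minimizing the remaining 4.
The other 4 contribute at least 4 × 13 = 52, leaving at most 413 − 52 = 361.
But each classroom is capped at 92, so the maximum is 92.
Achievable: one at 92 and the other 4 totalling 321, which fits since 4 × 13 ≤ 321 ≤ 4 × 92.

92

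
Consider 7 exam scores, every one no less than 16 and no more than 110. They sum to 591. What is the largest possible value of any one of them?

110

Maximizing one value means minimizing the remaining 6.
The other 6 contribute at least 6 × 16 = 96, leaving at most 591 − 96 = 495.
But each score is capped at 110, so the maximum is 110.
Achievable: one at 110 and the other 6 totalling 481, which fits since 6 × 16 ≤ 481 ≤ 6 × 110.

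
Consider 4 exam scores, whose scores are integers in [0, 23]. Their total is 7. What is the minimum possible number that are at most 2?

Let j be the number exceeding 2. Then the total is ≥ 3·j + 0·(4 − j) = 0 + 3j.
So 3j ≤ 7 and j ≤ 2; hence at least 4 − 2 = 2 are ≤ 2.
Exactly 2 works: 2 values at 0 and 2 at 3 total 6; raise one of the low values by 1 (still ≤ 2) to hit 7.

2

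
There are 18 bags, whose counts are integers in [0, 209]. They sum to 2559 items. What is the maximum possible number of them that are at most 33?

Each value at 33 or below falls at least 209 − 33 = 176 short of the ceiling 209.
The ceiling total is 18 × 209 = 3762, and we need 2559, so at most ⌊(3762 − 2559)/176⌋ = 6 can be that low.
k = 6 is achieved by 6 values at 33 and 12 at 209, total 2706; lower one of the 209's by 147 (still > 33) to reach 2559.

6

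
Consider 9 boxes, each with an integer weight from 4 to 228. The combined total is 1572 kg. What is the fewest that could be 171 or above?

1

Each value short of 171 is at most 170, costing at least 228 − 170 = 58 against the maximum total of 2052.
We can afford to lose at most 2052 − 1572 = 480, so at most ⌊480/58⌋ = 8 fall short, and at least 1 are ≥ 171.
Exactly 1 works: 1 value at 228 and 8 at 170 total 1588; lower one of the high values by 16 (still ≥ 171) to hit 1572.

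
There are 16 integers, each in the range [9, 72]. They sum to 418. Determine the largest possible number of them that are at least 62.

5

Suppose k of them are at least 62. Those contribute at least 62 each and the other 16 − k at least 9 each.
So the total is at least 62k + 9(16 − k) = 144 + 53k. This must be ≤ 418, giving k ≤ 5.
k = 5 is achieved by 5 values at 62 and 11 at 9, total 409; add 9 to one value (staying below 62) to reach 418.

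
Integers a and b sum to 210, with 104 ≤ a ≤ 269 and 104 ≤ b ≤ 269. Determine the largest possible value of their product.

11025

With a + b fixed, ab peaks when the two are closest together.
Taking a = 105 and b = 105 (both in [104, 269]) gives ab = 11025.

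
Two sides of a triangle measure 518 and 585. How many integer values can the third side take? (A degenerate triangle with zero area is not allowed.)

The triangle inequality gives |518 − 585| < c < 518 + 585, i.e. 67 < c < 1103.
So c can be any integer from 68 to 1102: 1035 values.

1035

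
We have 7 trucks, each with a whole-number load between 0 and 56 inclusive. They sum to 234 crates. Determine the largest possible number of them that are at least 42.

With k values at 42 or above and the rest at least 0, the sum is at least 0 + 42k.
Since the sum is 234, we need 42k ≤ 234, i.e. k ≤ 5.
k = 5 is achieved by 5 values at 42 and 2 at 0, total 210; add 24 to one value (staying below 42) to reach 234.

5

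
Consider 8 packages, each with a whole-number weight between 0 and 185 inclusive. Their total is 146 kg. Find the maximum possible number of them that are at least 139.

1

If k of the values are ≥ 139, the total is ≥ 139k + 0(8 − k).
Setting 139k + 0(8 − k) ≤ 146 gives 139k ≤ 146, so k ≤ 1.
k = 1 is achieved by 1 value at 139 and 7 at 0, total 139; add 7 to one value (staying below 139) to reach 146.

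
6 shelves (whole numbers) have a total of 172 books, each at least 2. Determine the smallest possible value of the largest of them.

If every one of the 6 were at most 28, the total would be at most 6 × 28 = 168 < 172.
Equality holds with 4 values of 29 and 2 values of 28.

29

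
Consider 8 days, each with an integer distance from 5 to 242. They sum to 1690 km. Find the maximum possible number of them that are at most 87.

1

Each value at 87 or below falls at least 242 − 87 = 155 short of the ceiling 242.
The ceiling total is 8 × 242 = 1936, and we need 1690, so at most ⌊(1936 − 1690)/155⌋ = 1 can be that low.
k = 1 is achieved by 1 value at 87 and 7 at 242, total 1781; lower one of the 242's by 91 (still > 87) to reach 1690.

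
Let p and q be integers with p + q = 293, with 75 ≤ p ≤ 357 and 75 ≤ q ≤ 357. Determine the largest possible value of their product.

For a fixed sum, the product pq is largest when p and q are as close as possible.
Taking p = 146 and q = 147 (both in [75, 357]) gives pq = 21462.

21462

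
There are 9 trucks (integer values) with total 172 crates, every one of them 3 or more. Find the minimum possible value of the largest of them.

If every one of the 9 were at most 19, the total would be at most 9 × 19 = 171 < 172.
Taking 8 copies of 19 and 1 copy of 20 gives exactly 172, so 20 is attained.

20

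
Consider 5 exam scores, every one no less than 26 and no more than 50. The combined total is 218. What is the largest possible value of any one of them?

50

Maximizing one value means minimizing the remaining 4.
The other 4 contribute at least 4 × 26 = 104, leaving at most 218 − 104 = 114.
But each score is capped at 50, so the maximum is 50.
Achievable: one at 50 and the other 4 totalling 168, which fits since 4 × 26 ≤ 168 ≤ 4 × 50.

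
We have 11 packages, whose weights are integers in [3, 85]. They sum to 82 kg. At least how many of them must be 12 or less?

7

Each value above 12 is at least 13, contributing at least 13 − 3 = 10 above the floor 3.
The sum exceeds the floor total 33 by 49, so at most ⌊49/10⌋ = 4 exceed 12, and at least 7 are ≤ 12.
Exactly 7 works: 7 values at 3 and 4 at 13 total 73; raise one of the low values by 9 (still ≤ 12) to hit 82.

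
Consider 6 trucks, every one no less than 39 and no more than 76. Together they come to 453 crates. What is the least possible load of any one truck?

Minimizing one value means maximizing the remaining 5.
The other 5 contribute at most 5 × 76 = 380, leaving at least 453 − 380 = 73.
Since 73 ≥ 39, this is achievable: one at 73 and 5 at 76.

73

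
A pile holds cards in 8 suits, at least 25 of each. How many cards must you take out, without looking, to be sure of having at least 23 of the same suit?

177

You could draw 22 of every suit without reaching 23 of any — 176 in all.
One more forces 23 of some suit, so 176 + 1 = 177.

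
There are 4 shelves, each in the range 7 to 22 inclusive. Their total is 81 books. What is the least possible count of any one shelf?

Minimizing one value means maximizing the remaining 3.
The other 3 contribute at most 3 × 22 = 66, leaving at least 81 − 66 = 15.
Since 15 ≥ 7, this is achievable: one at 15 and 3 at 22.

15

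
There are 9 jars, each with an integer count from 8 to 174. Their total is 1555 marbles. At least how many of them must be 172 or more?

Suppose at most 9 − j of them reach 172; then j values are ≤ 171 and the rest ≤ 174.
The total is then ≤ 171·j + 174·(9 − j) = 1566 − 3j. For this to be ≥ 1555 we need j ≤ 3, so at least 9 − 3 = 6 must reach 172.
Exactly 6 works: 6 values at 174 and 3 at 171 total 1557; lower one of the high values by 2 (still ≥ 172) to hit 1555.

6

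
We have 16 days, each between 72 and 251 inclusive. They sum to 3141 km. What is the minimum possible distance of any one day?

Minimizing one value means maximizing the remaining 15.
The other 15 can take up 15 × 251 = 3765 ≥ 3141 − 72, so one day can sit at its floor of 72.
Achievable: one at 72 and the other 15 totalling 3069, which fits since 15 × 72 ≤ 3069 ≤ 15 × 251.

72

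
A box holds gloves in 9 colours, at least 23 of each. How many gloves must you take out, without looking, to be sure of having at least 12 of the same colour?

In the worst case you draw 11 of each of the 9 colours: 9 × 11 = 99.
One more forces 12 of some colour, so 99 + 1 = 100.

100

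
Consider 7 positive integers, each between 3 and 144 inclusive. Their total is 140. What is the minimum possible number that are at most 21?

If only k of them are at most 21, the other 7 − k are at least 22, so the total is at least (7 − k)·22 + k·3.
This is ≤ 140, so (7 − k)·22 + 3k ≤ 140, which gives k ≥ 1.
Exactly 1 works: 1 value at 3 and 6 at 22 total 135; raise one of the low values by 5 (still ≤ 21) to hit 140.

1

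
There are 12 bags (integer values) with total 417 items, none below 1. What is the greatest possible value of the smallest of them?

34

If every one of the 12 were at least 35, the total would be at least 12 × 35 = 420 > 417.
Achievable: 3 of them at 34 and 9 at 35 total 417.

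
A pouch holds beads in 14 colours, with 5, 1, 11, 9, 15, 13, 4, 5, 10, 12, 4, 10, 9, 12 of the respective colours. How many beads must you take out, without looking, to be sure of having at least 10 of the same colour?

In the worst case you take as many as possible of each colour without reaching 10: 5 + 1 + 9 + 9 + 9 + 9 + 4 + 5 + 9 + 9 + 4 + 9 + 9 + 9 = 100.
The next one must give 10 of some colour, so 100 + 1 = 101.

101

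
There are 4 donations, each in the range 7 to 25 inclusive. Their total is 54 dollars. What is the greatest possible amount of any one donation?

To make one donation as large as possible, make the other 3 as small as possible.
The other 3 contribute at least 3 × 7 = 21, leaving at most 54 − 21 = 33.
But each donation is capped at 25, so the maximum is 25.
Achievable: one at 25 and the other 3 totalling 29, which fits since 3 × 7 ≤ 29 ≤ 3 × 25.

25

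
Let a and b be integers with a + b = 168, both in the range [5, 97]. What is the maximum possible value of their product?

7056

For a fixed sum, the product ab is largest when a and b are as close as possible.
Taking a = 84 and b = 84 (both in [5, 97]) gives ab = 7056.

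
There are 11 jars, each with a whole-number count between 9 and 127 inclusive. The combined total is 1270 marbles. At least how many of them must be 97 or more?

Suppose at most 11 − j of them reach 97; then j values are ≤ 96 and the rest ≤ 127.
The total is then ≤ 96·j + 127·(11 − j) = 1397 − 31j. For this to be ≥ 1270 we need j ≤ 4, so at least 11 − 4 = 7 must reach 97.
Exactly 7 works: 7 values at 127 and 4 at 96 total 1273; lower one of the high values by 3 (still ≥ 97) to hit 1270.

7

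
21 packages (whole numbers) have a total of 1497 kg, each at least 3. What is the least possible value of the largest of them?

72

If every one of the 21 were at most 71, the total would be at most 21 × 71 = 1491 < 1497.
Achievable: 6 of them at 72 and 15 at 71 total 1497.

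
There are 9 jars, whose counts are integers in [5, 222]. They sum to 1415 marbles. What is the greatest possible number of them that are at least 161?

Suppose k of them are at least 161. Those contribute at least 161 each and the other 9 − k at least 5 each.
So the total is at least 161k + 5(9 − k) = 45 + 156k. This must be ≤ 1415, giving k ≤ 8.
k = 8 is achieved by 8 values at 161 and 1 at 5, total 1293; add 122 to one value (staying below 161) to reach 1415.

8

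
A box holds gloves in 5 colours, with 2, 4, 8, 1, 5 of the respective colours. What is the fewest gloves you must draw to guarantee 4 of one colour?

In the worst case you take as many as possible of each colour without reaching 4: 2 + 3 + 3 + 1 + 3 = 12.
The next one must give 4 of some colour, so 12 + 1 = 13.

13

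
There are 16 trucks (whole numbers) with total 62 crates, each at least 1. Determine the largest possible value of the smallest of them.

3

The 16 values sum to 62, so their minimum is at most ⌊62/16⌋ = 3.
Equality holds with 2 values of 3 and 14 values of 4.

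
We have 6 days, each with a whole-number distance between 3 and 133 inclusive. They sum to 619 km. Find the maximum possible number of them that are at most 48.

2

Suppose k of them are at most 48. Those contribute at most 48 each and the rest at most 133 each.
So the total is at most 48k + 133(6 − k) = 798 − 85k. This must still be ≥ 619, so k ≤ 2.
k = 2 is achieved by 2 values at 48 and 4 at 133, total 628; lower one of the 133's by 9 (still > 48) to reach 619.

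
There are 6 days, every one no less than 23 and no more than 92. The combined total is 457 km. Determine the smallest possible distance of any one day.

To make one day as small as possible, make the other 5 as large as possible.
The other 5 can take up 5 × 92 = 460 ≥ 457 − 23, so one day can sit at its floor of 23.
Achievable: one at 23 and the other 5 totalling 434, which fits since 5 × 23 ≤ 434 ≤ 5 × 92.

23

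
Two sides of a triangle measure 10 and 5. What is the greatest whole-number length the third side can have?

The third side must be less than 10 + 5 = 15.
The largest integer below 15 is 14.

14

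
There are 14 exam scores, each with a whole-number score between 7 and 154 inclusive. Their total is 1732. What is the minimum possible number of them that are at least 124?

If only k of them are at least 124, the other 14 − k are at most 123, so the total is at most k·154 + (14 − k)·123.
This must reach 1732, so k·154 + (14 − k)·123 ≥ 1732, giving k ≥ 1.
Exactly 1 works: 1 value at 154 and 13 at 123 total 1753; lower one of the high values by 21 (still ≥ 124) to hit 1732.

1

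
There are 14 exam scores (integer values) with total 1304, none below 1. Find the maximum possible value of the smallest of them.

The average is 1304/14 < 94, so some value is ≤ 93.
Achievable: 12 of them at 93 and 2 at 94 total 1304.

93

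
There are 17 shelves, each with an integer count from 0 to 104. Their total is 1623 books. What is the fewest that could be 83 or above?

11

If only k of them are at least 83, the other 17 − k are at most 82, so the total is at most k·104 + (17 − k)·82.
This must reach 1623, so k·104 + (17 − k)·82 ≥ 1623, giving k ≥ 11.
Exactly 11 works: 11 values at 104 and 6 at 82 total 1636; lower one of the high values by 13 (still ≥ 83) to hit 1623.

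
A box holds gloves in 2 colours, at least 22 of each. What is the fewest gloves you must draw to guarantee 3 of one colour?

You could draw 2 of every colour without reaching 3 of any — 4 in all.
One more forces 3 of some colour, so 4 + 1 = 5.

5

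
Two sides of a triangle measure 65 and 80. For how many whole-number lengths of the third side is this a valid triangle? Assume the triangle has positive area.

The triangle inequality gives |65 − 80| < c < 65 + 80, i.e. 15 < c < 145.
So c can be any integer from 16 to 144: 129 values.

129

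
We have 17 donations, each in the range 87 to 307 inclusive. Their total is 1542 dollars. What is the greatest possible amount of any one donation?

150

To make one donation as large as possible, make the other 16 as small as possible.
The other 16 contribute at least 16 × 87 = 1392, leaving at most 1542 − 1392 = 150.
Since 150 ≤ 307, this is achievable: one at 150 and 16 at 87.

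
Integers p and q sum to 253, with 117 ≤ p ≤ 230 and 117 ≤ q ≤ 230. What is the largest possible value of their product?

With p + q fixed, pq peaks when the two are closest together.
Taking p = 126 and q = 127 (both in [117, 230]) gives pq = 16002.

16002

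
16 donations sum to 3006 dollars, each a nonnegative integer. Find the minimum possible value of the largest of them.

188

If every one of the 16 were at most 187, the total would be at most 16 × 187 = 2992 < 3006.
Taking 2 copies of 187 and 14 copies of 188 gives exactly 3006, so 188 is attained.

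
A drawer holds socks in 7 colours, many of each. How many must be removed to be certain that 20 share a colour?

134

In the worst case you draw 19 of each of the 7 colours: 7 × 19 = 133.
One more forces 20 of some colour, so 133 + 1 = 134.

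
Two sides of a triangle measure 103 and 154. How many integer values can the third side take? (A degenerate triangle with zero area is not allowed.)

205

The triangle inequality gives |103 − 154| < c < 103 + 154, i.e. 51 < c < 257.
So c can be any integer from 52 to 256: 205 values.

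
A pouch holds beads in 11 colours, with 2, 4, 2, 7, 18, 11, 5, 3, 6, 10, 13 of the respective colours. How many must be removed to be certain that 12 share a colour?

In the worst case you take as many as possible of each colour without reaching 12: 2 + 4 + 2 + 7 + 11 + 11 + 5 + 3 + 6 + 10 + 11 = 72.
The next one must give 12 of some colour, so 72 + 1 = 73.

73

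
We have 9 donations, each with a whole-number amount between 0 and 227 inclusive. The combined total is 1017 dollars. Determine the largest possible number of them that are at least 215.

Suppose k of them are at least 215. Those contribute at least 215 each and the other 9 − k at least 0 each.
So the total is at least 215k + 0(9 − k) = 0 + 215k. This must be ≤ 1017, giving k ≤ 4.
k = 4 is achieved by 4 values at 215 and 5 at 0, total 860; add 157 to one value (staying below 215) to reach 1017.

4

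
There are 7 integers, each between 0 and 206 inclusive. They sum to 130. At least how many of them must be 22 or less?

2

If only k of them are at most 22, the other 7 − k are at least 23, so the total is at least (7 − k)·23 + k·0.
This is ≤ 130, so (7 − k)·23 + 0k ≤ 130, which gives k ≥ 2.
Exactly 2 works: 2 values at 0 and 5 at 23 total 115; raise one of the low values by 15 (still ≤ 22) to hit 130.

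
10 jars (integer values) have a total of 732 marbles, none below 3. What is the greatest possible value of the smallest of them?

If every one of the 10 were at least 74, the total would be at least 10 × 74 = 740 > 732.
Taking 8 copies of 73 and 2 copies of 74 gives exactly 732, so 73 is attained.

73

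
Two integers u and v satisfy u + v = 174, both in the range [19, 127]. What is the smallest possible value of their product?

5969

uv = u(174 − u) is concave in u, so over [47, 127] it is minimized at an endpoint.
At the endpoint u = 47, v = 174 − 47 = 127, so uv = 47 × 127 = 5969.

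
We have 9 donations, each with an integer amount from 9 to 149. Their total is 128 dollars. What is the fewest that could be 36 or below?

Each value above 36 is at least 37, contributing at least 37 − 9 = 28 above the floor 9.
The sum exceeds the floor total 81 by 47, so at most ⌊47/28⌋ = 1 exceed 36, and at least 8 are ≤ 36.
Exactly 8 works: 8 values at 9 and 1 at 37 total 109; raise one of the low values by 19 (still ≤ 36) to hit 128.

8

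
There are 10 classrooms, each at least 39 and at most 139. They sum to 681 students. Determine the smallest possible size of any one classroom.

39

Minimizing one value means maximizing the remaining 9.
The other 9 can take up 9 × 139 = 1251 ≥ 681 − 39, so one classroom can sit at its floor of 39.
Achievable: one at 39 and the other 9 totalling 642, which fits since 9 × 39 ≤ 642 ≤ 9 × 139.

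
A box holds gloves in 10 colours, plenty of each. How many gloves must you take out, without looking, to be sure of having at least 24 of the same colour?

231

You could draw 23 of every colour without reaching 24 of any — 230 in all.
One more forces 24 of some colour, so 230 + 1 = 231.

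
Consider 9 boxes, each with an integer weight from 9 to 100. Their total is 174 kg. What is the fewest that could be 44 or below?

7

Each value above 44 is at least 45, contributing at least 45 − 9 = 36 above the floor 9.
The sum exceeds the floor total 81 by 93, so at most ⌊93/36⌋ = 2 exceed 44, and at least 7 are ≤ 44.
Exactly 7 works: 7 values at 9 and 2 at 45 total 153; raise one of the low values by 21 (still ≤ 44) to hit 174.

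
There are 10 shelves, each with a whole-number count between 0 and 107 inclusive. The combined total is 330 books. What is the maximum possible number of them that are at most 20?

Suppose k of them are at most 20. Those contribute at most 20 each and the rest at most 107 each.
So the total is at most 20k + 107(10 − k) = 1070 − 87k. This must still be ≥ 330, so k ≤ 8.
k = 8 is achieved by 8 values at 20 and 2 at 107, total 374; lower one of the 107's by 44 (still > 20) to reach 330.

8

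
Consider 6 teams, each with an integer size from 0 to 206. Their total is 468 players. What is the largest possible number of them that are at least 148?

With k values at 148 or above and the rest at least 0, the sum is at least 0 + 148k.
Since the sum is 468, we need 148k ≤ 468, i.e. k ≤ 3.
k = 3 is achieved by 3 values at 148 and 3 at 0, total 444; add 24 to one value (staying below 148) to reach 468.

3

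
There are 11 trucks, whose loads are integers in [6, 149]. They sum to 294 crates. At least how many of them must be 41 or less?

5

Each value above 41 is at least 42, contributing at least 42 − 6 = 36 above the floor 6.
The sum exceeds the floor total 66 by 228, so at most ⌊228/36⌋ = 6 exceed 41, and at least 5 are ≤ 41.
Exactly 5 works: 5 values at 6 and 6 at 42 total 282; raise one of the low values by 12 (still ≤ 41) to hit 294.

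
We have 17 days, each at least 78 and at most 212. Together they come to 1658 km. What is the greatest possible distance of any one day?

212

Maximizing one value means minimizing the remaining 16.
The other 16 contribute at least 16 × 78 = 1248, leaving at most 1658 − 1248 = 410.
But each day is capped at 212, so the maximum is 212.
Achievable: one at 212 and the other 16 totalling 1446, which fits since 16 × 78 ≤ 1446 ≤ 16 × 212.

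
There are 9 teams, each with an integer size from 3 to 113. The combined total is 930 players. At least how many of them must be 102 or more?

Each value short of 102 is at most 101, costing at least 113 − 101 = 12 against the maximum total of 1017.
We can afford to lose at most 1017 − 930 = 87, so at most ⌊87/12⌋ = 7 fall short, and at least 2 are ≥ 102.
Exactly 2 works: 2 values at 113 and 7 at 101 total 933; lower one of the high values by 3 (still ≥ 102) to hit 930.

2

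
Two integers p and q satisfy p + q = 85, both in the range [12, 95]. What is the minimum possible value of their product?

pq = p(85 − p) is concave in p, so over [12, 73] it is minimized at an endpoint.
The extreme feasible split is p = 12, q = 73, giving pq = 876.

876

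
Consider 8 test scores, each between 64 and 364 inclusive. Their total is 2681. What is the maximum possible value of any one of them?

To make one score as large as possible, make the other 7 as small as possible.
The other 7 contribute at least 7 × 64 = 448, leaving at most 2681 − 448 = 2233.
But each score is capped at 364, so the maximum is 364.
Achievable: one at 364 and the other 7 totalling 2317, which fits since 7 × 64 ≤ 2317 ≤ 7 × 364.

364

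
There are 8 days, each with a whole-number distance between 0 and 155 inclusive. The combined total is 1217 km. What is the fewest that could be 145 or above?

Suppose at most 8 − j of them reach 145; then j values are ≤ 144 and the rest ≤ 155.
The total is then ≤ 144·j + 155·(8 − j) = 1240 − 11j. For this to be ≥ 1217 we need j ≤ 2, so at least 8 − 2 = 6 must reach 145.
Exactly 6 works: 6 values at 155 and 2 at 144 total 1218; lower one of the high values by 1 (still ≥ 145) to hit 1217.

6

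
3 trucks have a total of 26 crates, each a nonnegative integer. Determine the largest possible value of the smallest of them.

8

If every one of the 3 were at least 9, the total would be at least 3 × 9 = 27 > 26.
Equality holds with 1 value of 8 and 2 values of 9.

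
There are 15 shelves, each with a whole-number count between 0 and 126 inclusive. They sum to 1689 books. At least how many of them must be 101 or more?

8

Each value short of 101 is at most 100, costing at least 126 − 100 = 26 against the maximum total of 1890.
We can afford to lose at most 1890 − 1689 = 201, so at most ⌊201/26⌋ = 7 fall short, and at least 8 are ≥ 101.
Exactly 8 works: 8 values at 126 and 7 at 100 total 1708; lower one of the high values by 19 (still ≥ 101) to hit 1689.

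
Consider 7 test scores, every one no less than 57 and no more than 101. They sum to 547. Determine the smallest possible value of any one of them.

57

To make one score as small as possible, make the other 6 as large as possible.
The other 6 can take up 6 × 101 = 606 ≥ 547 − 57, so one score can sit at its floor of 57.
Achievable: one at 57 and the other 6 totalling 490, which fits since 6 × 57 ≤ 490 ≤ 6 × 101.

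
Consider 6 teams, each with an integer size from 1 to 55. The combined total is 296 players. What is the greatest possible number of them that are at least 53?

5

If k of the values are ≥ 53, the total is ≥ 53k + 1(6 − k).
Setting 53k + 1(6 − k) ≤ 296 gives 52k ≤ 290, so k ≤ 5.
k = 5 is achieved by 5 values at 53 and 1 at 1, total 266; add 30 to one value (staying below 53) to reach 296.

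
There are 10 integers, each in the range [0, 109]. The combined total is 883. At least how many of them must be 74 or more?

5

Suppose at most 10 − j of them reach 74; then j values are ≤ 73 and the rest ≤ 109.
The total is then ≤ 73·j + 109·(10 − j) = 1090 − 36j. For this to be ≥ 883 we need j ≤ 5, so at least 10 − 5 = 5 must reach 74.
Exactly 5 works: 5 values at 109 and 5 at 73 total 910; lower one of the high values by 27 (still ≥ 74) to hit 883.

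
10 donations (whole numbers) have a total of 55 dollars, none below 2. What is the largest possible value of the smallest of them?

5

The average is 55/10 < 6, so some value is ≤ 5.
Achievable: 5 of them at 5 and 5 at 6 total 55.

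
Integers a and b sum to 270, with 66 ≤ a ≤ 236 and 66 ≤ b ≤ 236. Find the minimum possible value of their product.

For a fixed sum, ab is smallest when a and b are as far apart as possible.
At the endpoint a = 66, b = 270 − 66 = 204, so ab = 66 × 204 = 13464.

13464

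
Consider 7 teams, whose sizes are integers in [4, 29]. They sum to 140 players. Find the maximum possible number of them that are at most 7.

2

Each value at 7 or below falls at least 29 − 7 = 22 short of the ceiling 29.
The ceiling total is 7 × 29 = 203, and we need 140, so at most ⌊(203 − 140)/22⌋ = 2 can be that low.
k = 2 is achieved by 2 values at 7 and 5 at 29, total 159; lower one of the 29's by 19 (still > 7) to reach 140.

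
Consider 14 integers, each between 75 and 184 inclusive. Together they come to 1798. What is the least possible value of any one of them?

75

To make one integer as small as possible, make the other 13 as large as possible.
The other 13 can take up 13 × 184 = 2392 ≥ 1798 − 75, so one integer can sit at its floor of 75.
Achievable: one at 75 and the other 13 totalling 1723, which fits since 13 × 75 ≤ 1723 ≤ 13 × 184.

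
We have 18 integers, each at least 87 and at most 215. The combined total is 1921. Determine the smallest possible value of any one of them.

87

Minimizing one value means maximizing the remaining 17.
The other 17 can take up 17 × 215 = 3655 ≥ 1921 − 87, so one integer can sit at its floor of 87.
Achievable: one at 87 and the other 17 totalling 1834, which fits since 17 × 87 ≤ 1834 ≤ 17 × 215.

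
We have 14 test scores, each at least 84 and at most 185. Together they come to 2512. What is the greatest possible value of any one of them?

To make one score as large as possible, make the other 13 as small as possible.
The other 13 contribute at least 13 × 84 = 1092, leaving at most 2512 − 1092 = 1420.
But each score is capped at 185, so the maximum is 185.
Achievable: one at 185 and the other 13 totalling 2327, which fits since 13 × 84 ≤ 2327 ≤ 13 × 185.

185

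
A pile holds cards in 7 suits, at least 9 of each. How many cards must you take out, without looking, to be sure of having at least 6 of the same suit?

You could draw 5 of every suit without reaching 6 of any — 35 in all.
One more forces 6 of some suit, so 35 + 1 = 36.

36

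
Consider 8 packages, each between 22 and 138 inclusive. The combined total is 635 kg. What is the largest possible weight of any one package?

138

Maximizing one value means minimizing the remaining 7.
The other 7 contribute at least 7 × 22 = 154, leaving at most 635 − 154 = 481.
But each package is capped at 138, so the maximum is 138.
Achievable: one at 138 and the other 7 totalling 497, which fits since 7 × 22 ≤ 497 ≤ 7 × 138.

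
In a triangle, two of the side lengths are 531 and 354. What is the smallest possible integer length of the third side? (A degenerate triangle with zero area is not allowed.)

178

The third side must exceed |531 − 354| = 177.
The smallest integer above 177 is 178.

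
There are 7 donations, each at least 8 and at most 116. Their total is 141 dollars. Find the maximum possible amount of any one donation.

Maximizing one value means minimizing the remaining 6.
The other 6 contribute at least 6 × 8 = 48, leaving at most 141 − 48 = 93.
Since 93 ≤ 116, this is achievable: one at 93 and 6 at 8.

93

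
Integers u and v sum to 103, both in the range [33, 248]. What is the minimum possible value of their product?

For a fixed sum, uv is smallest when u and v are as far apart as possible.
At the endpoint u = 33, v = 103 − 33 = 70, so uv = 33 × 70 = 2310.

2310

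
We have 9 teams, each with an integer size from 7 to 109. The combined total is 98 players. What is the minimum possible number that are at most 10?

1

Let j be the number exceeding 10. Then the total is ≥ 11·j + 7·(9 − j) = 63 + 4j.
So 4j ≤ 35 and j ≤ 8; hence at least 9 − 8 = 1 are ≤ 10.
Exactly 1 works: 1 value at 7 and 8 at 11 total 95; raise one of the low values by 3 (still ≤ 10) to hit 98.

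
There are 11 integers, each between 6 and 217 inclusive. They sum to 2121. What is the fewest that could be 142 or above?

8

Each value short of 142 is at most 141, costing at least 217 − 141 = 76 against the maximum total of 2387.
We can afford to lose at most 2387 − 2121 = 266, so at most ⌊266/76⌋ = 3 fall short, and at least 8 are ≥ 142.
Exactly 8 works: 8 values at 217 and 3 at 141 total 2159; lower one of the high values by 38 (still ≥ 142) to hit 2121.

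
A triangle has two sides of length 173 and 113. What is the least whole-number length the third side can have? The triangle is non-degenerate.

The third side must exceed |173 − 113| = 60.
The smallest integer above 60 is 61.

61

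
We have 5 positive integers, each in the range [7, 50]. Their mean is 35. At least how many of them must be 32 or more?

2

The total is 5 × 35 = 175.
If only k of them are at least 32, the other 5 − k are at most 31, so the total is at most k·50 + (5 − k)·31.
This must reach 175, so k·50 + (5 − k)·31 ≥ 175, giving k ≥ 2.
Exactly 2 works: 2 values at 50 and 3 at 31 total 193; lower one of the high values by 18 (still ≥ 32) to hit 175.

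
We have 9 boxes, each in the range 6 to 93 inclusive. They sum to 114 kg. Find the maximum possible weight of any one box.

Maximizing one value means minimizing the remaining 8.
The other 8 contribute at least 8 × 6 = 48, leaving at most 114 − 48 = 66.
Since 66 ≤ 93, this is achievable: one at 66 and 8 at 6.

66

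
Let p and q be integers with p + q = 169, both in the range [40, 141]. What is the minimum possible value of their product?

5160

Since p + q is fixed, pushing one of them to its bound minimizes the product.
At the endpoint p = 40, q = 169 − 40 = 129, so pq = 40 × 129 = 5160.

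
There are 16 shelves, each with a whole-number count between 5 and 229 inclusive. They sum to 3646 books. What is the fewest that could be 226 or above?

If only k of them are at least 226, the other 16 − k are at most 225, so the total is at most k·229 + (16 − k)·225.
This must reach 3646, so k·229 + (16 − k)·225 ≥ 3646, giving k ≥ 12.
Exactly 12 works: 12 values at 229 and 4 at 225 total 3648; lower one of the high values by 2 (still ≥ 226) to hit 3646.

12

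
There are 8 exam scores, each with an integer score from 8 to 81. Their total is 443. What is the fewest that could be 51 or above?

2

Each value short of 51 is at most 50, costing at least 81 − 50 = 31 against the maximum total of 648.
We can afford to lose at most 648 − 443 = 205, so at most ⌊205/31⌋ = 6 fall short, and at least 2 are ≥ 51.
Exactly 2 works: 2 values at 81 and 6 at 50 total 462; lower one of the high values by 19 (still ≥ 51) to hit 443.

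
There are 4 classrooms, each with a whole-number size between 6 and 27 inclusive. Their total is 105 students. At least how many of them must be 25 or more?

3

If only k of them are at least 25, the other 4 − k are at most 24, so the total is at most k·27 + (4 − k)·24.
This must reach 105, so k·27 + (4 − k)·24 ≥ 105, giving k ≥ 3.
Exactly 3 works: 3 values at 27 and 1 at 24 total 105.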